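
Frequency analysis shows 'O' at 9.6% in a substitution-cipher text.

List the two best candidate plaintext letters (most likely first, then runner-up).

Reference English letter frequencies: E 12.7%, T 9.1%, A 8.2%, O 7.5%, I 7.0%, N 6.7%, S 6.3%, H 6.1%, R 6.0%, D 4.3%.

Step 1: Observed frequency of 'O' is 9.6%.
Step 2: Compute distances to each reference frequency and sort:
  T (9.1%): difference = 0.5% <-- BEST
  A (8.2%): difference = 1.4% <-- RUNNER-UP
  O (7.5%): difference = 2.1%
  I (7.0%): difference = 2.6%
  N (6.7%): difference = 2.9%
Step 3: Most likely is 'T' (9.1%, diff 0.5%); second most likely is 'A' (8.2%, diff 1.4%).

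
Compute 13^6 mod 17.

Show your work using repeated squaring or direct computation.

Step 1: Compute 13^6 mod 17 step by step, reducing modulo 17 at each step.
  13^1 mod 17 = 13
  13^2 mod 17 = (13 * 13) mod 17 = 16
  13^3 mod 17 = (16 * 13) mod 17 = 4
  13^4 mod 17 = (4 * 13) mod 17 = 1
  13^5 mod 17 = (1 * 13) mod 17 = 13
  13^6 mod 17 = (13 * 13) mod 17 = 16
Step 2: Result = 16.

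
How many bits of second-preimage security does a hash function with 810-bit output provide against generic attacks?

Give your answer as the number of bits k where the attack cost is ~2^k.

Step 1: The hash has a 810-bit output.
Step 2: Second-preimage resistance means: given a specific input x, it should be infeasible to find a different y with h(y) = h(x).
With a 810-bit output, a generic search for a second preimage costs about 2^810 evaluations (each trial matches the fixed target with probability 2^-810).
Step 3: Security level = 810 bits.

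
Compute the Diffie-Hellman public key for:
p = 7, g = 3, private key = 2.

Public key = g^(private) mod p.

Step 1: A = g^a mod p = 3^2 mod 7.
  3^1 mod 7 = 3
  3^2 mod 7 = (3 * 3) mod 7 = 2
Result: A = 2.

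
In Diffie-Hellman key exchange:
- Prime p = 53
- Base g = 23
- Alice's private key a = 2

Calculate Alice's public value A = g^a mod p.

Step 1: A = g^a mod p = 23^2 mod 53.
  23^1 mod 53 = 23
  23^2 mod 53 = (23 * 23) mod 53 = 52
Result: A = 52.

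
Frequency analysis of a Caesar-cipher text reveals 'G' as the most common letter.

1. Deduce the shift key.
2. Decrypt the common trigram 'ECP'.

Step 1: In English, 'E' is the most frequent letter (12.7%).
Step 2: The most frequent ciphertext letter is 'G' (position 6).
Step 3: Shift = (6 - 4) mod 26 = 2.
Step 4: Decrypt 'ECP' by shifting back 2:
  E -> C
  C -> A
  P -> N
Step 5: 'ECP' decrypts to 'CAN'.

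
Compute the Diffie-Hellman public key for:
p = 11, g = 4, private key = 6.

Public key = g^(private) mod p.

Step 1: A = g^a mod p = 4^6 mod 11.
  4^1 mod 11 = 4
  4^2 mod 11 = (4 * 4) mod 11 = 5
  4^3 mod 11 = (5 * 4) mod 11 = 9
  4^4 mod 11 = (9 * 4) mod 11 = 3
  4^5 mod 11 = (3 * 4) mod 11 = 1
  4^6 mod 11 = (1 * 4) mod 11 = 4
Result: A = 4.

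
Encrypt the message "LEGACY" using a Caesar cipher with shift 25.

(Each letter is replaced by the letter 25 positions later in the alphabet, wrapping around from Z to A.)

Step 1: For each letter, shift forward by 25 positions (mod 26).
  L (position 11) -> position (11+25) mod 26 = 10 -> K
  E (position 4) -> position (4+25) mod 26 = 3 -> D
  G (position 6) -> position (6+25) mod 26 = 5 -> F
  A (position 0) -> position (0+25) mod 26 = 25 -> Z
  C (position 2) -> position (2+25) mod 26 = 1 -> B
  Y (position 24) -> position (24+25) mod 26 = 23 -> X
Result: KDFZBX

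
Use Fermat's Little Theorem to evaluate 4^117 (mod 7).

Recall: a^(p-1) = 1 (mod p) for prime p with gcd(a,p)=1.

Step 1: Since 7 is prime, by Fermat's Little Theorem: 4^6 = 1 (mod 7).
Step 2: Reduce exponent: 117 mod 6 = 3.
Step 3: So 4^117 = 4^3 (mod 7).
Step 4: 4^3 mod 7 = 1.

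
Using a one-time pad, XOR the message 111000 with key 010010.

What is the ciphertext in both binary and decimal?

Step 1: Write out the XOR operation bit by bit:
  Message: 111000
  Key:     010010
  XOR:     101010
Step 2: Convert to decimal: 101010 = 42.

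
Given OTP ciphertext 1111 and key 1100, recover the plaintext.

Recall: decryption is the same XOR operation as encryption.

Step 1: XOR ciphertext with key:
  Ciphertext: 1111
  Key:        1100
  XOR:        0011
Step 2: Plaintext = 0011 = 3 in decimal.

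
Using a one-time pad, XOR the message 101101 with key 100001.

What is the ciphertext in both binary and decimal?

Step 1: Write out the XOR operation bit by bit:
  Message: 101101
  Key:     100001
  XOR:     001100
Step 2: Convert to decimal: 001100 = 12.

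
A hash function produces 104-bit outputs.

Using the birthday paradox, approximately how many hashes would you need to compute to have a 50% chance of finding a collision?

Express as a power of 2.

Step 1: The birthday paradox gives collision probability ~50% after sqrt(2^n) = 2^(n/2) hashes.
Step 2: For 104-bit output: 2^(104/2) = 2^52.
Step 3: Approximately 2^52 hash computations needed.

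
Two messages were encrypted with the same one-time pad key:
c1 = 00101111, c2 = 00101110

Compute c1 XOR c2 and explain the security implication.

Step 1: c1 XOR c2 = (m1 XOR k) XOR (m2 XOR k).
Step 2: By XOR associativity/commutativity: = m1 XOR m2 XOR k XOR k = m1 XOR m2.
Step 3: 00101111 XOR 00101110 = 00000001 = 1.
Step 4: The key cancels out! An attacker learns m1 XOR m2 = 1, revealing the relationship between plaintexts.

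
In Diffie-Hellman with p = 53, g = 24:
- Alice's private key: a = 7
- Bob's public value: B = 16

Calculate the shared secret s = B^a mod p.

Step 1: s = B^a mod p = 16^7 mod 53.
  16^1 mod 53 = 16
  16^2 mod 53 = (16 * 16) mod 53 = 44
  16^3 mod 53 = (44 * 16) mod 53 = 15
  16^4 mod 53 = (15 * 16) mod 53 = 28
  16^5 mod 53 = (28 * 16) mod 53 = 24
  16^6 mod 53 = (24 * 16) mod 53 = 13
  16^7 mod 53 = (13 * 16) mod 53 = 49
Result: shared secret = 49.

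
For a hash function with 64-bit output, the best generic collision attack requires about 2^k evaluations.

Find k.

Step 1: The hash has a 64-bit output.
Step 2: Collision resistance means it should be infeasible to find any x != y with h(x) = h(y).
By the birthday bound, a generic collision search succeeds after about sqrt(2^64) = 2^(64/2) = 2^32 evaluations.
Step 3: Security level = 32 bits.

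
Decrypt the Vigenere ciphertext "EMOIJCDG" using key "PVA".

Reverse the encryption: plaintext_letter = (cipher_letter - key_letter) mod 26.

Step 1: Extend key: PVAPVAPV
Step 2: Decrypt each letter (c - k) mod 26:
  E(4) - P(15) = (4-15) mod 26 = 15 = P
  M(12) - V(21) = (12-21) mod 26 = 17 = R
  O(14) - A(0) = (14-0) mod 26 = 14 = O
  I(8) - P(15) = (8-15) mod 26 = 19 = T
  J(9) - V(21) = (9-21) mod 26 = 14 = O
  C(2) - A(0) = (2-0) mod 26 = 2 = C
  D(3) - P(15) = (3-15) mod 26 = 14 = O
  G(6) - V(21) = (6-21) mod 26 = 11 = L
Plaintext: PROTOCOL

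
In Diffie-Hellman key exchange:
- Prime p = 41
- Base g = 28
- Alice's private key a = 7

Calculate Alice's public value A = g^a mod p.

Step 1: A = g^a mod p = 28^7 mod 41.
  28^1 mod 41 = 28
  28^2 mod 41 = (28 * 28) mod 41 = 5
  28^3 mod 41 = (5 * 28) mod 41 = 17
  28^4 mod 41 = (17 * 28) mod 41 = 25
  28^5 mod 41 = (25 * 28) mod 41 = 3
  28^6 mod 41 = (3 * 28) mod 41 = 2
  28^7 mod 41 = (2 * 28) mod 41 = 15
Result: A = 15.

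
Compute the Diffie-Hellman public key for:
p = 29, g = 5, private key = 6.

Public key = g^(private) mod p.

Step 1: A = g^a mod p = 5^6 mod 29.
  5^1 mod 29 = 5
  5^2 mod 29 = (5 * 5) mod 29 = 25
  5^3 mod 29 = (25 * 5) mod 29 = 9
  5^4 mod 29 = (9 * 5) mod 29 = 16
  5^5 mod 29 = (16 * 5) mod 29 = 22
  5^6 mod 29 = (22 * 5) mod 29 = 23
Result: A = 23.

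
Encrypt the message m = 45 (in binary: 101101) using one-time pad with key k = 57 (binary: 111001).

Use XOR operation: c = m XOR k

Step 1: Write out the XOR operation bit by bit:
  Message: 101101
  Key:     111001
  XOR:     010100
Step 2: Convert to decimal: 010100 = 20.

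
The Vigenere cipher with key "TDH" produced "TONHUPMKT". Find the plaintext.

Step 1: Extend key: TDHTDHTDH
Step 2: Decrypt each letter (c - k) mod 26:
  T(19) - T(19) = (19-19) mod 26 = 0 = A
  O(14) - D(3) = (14-3) mod 26 = 11 = L
  N(13) - H(7) = (13-7) mod 26 = 6 = G
  H(7) - T(19) = (7-19) mod 26 = 14 = O
  U(20) - D(3) = (20-3) mod 26 = 17 = R
  P(15) - H(7) = (15-7) mod 26 = 8 = I
  M(12) - T(19) = (12-19) mod 26 = 19 = T
  K(10) - D(3) = (10-3) mod 26 = 7 = H
  T(19) - H(7) = (19-7) mod 26 = 12 = M
Plaintext: ALGORITHM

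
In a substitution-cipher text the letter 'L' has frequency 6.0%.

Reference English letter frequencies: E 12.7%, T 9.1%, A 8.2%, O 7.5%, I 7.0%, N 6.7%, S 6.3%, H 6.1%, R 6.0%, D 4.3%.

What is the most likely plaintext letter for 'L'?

Step 1: The observed frequency is 6.0%.
Step 2: Compare with English frequencies:
  E: 12.7% (difference: 6.7%)
  T: 9.1% (difference: 3.1%)
  A: 8.2% (difference: 2.2%)
  O: 7.5% (difference: 1.5%)
  I: 7.0% (difference: 1.0%)
  N: 6.7% (difference: 0.7%)
  S: 6.3% (difference: 0.3%)
  H: 6.1% (difference: 0.1%)
  R: 6.0% (difference: 0.0%) <-- closest
  D: 4.3% (difference: 1.7%)
Step 3: 'L' most likely represents 'R' (frequency 6.0%).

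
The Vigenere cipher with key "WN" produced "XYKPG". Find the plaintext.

Step 1: Extend key: WNWNW
Step 2: Decrypt each letter (c - k) mod 26:
  X(23) - W(22) = (23-22) mod 26 = 1 = B
  Y(24) - N(13) = (24-13) mod 26 = 11 = L
  K(10) - W(22) = (10-22) mod 26 = 14 = O
  P(15) - N(13) = (15-13) mod 26 = 2 = C
  G(6) - W(22) = (6-22) mod 26 = 10 = K
Plaintext: BLOCK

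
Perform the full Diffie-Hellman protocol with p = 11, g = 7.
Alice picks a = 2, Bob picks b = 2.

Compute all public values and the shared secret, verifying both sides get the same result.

Step 1: A = g^a mod p = 7^2 mod 11 = 5.
Step 2: B = g^b mod p = 7^2 mod 11 = 5.
Step 3: Alice computes s = B^a mod p = 5^2 mod 11 = 3.
Step 4: Bob computes s = A^b mod p = 5^2 mod 11 = 3.
Both sides agree: shared secret = 3.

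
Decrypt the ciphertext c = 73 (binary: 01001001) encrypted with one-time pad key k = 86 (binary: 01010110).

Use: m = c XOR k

Step 1: XOR ciphertext with key:
  Ciphertext: 01001001
  Key:        01010110
  XOR:        00011111
Step 2: Plaintext = 00011111 = 31 in decimal.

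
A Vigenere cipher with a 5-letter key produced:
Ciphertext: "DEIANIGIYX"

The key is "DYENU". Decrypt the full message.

Step 1: Key 'DYENU' has length 5. Extended key: DYENUDYENU
Step 2: Decrypt each position:
  D(3) - D(3) = 0 = A
  E(4) - Y(24) = 6 = G
  I(8) - E(4) = 4 = E
  A(0) - N(13) = 13 = N
  N(13) - U(20) = 19 = T
  I(8) - D(3) = 5 = F
  G(6) - Y(24) = 8 = I
  I(8) - E(4) = 4 = E
  Y(24) - N(13) = 11 = L
  X(23) - U(20) = 3 = D
Plaintext: AGENTFIELD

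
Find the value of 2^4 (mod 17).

Step 1: Compute 2^4 mod 17 step by step, reducing modulo 17 at each step.
  2^1 mod 17 = 2
  2^2 mod 17 = (2 * 2) mod 17 = 4
  2^3 mod 17 = (4 * 2) mod 17 = 8
  2^4 mod 17 = (8 * 2) mod 17 = 16
Step 2: Result = 16.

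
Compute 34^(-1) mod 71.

Step 1: We need x such that 34 * x = 1 (mod 71).
Step 2: Using the extended Euclidean algorithm or trial:
  34 * 23 = 782 = 11 * 71 + 1.
Step 3: Since 782 mod 71 = 1, the inverse is x = 23.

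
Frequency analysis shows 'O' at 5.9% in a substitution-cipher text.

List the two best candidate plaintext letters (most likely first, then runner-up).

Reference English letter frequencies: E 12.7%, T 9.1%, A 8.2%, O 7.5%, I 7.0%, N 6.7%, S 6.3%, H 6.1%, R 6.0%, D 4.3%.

Step 1: Observed frequency of 'O' is 5.9%.
Step 2: Compute distances to each reference frequency and sort:
  R (6.0%): difference = 0.1% <-- BEST
  H (6.1%): difference = 0.2% <-- RUNNER-UP
  S (6.3%): difference = 0.4%
  N (6.7%): difference = 0.8%
  I (7.0%): difference = 1.1%
Step 3: Most likely is 'R' (6.0%, diff 0.1%); second most likely is 'H' (6.1%, diff 0.2%).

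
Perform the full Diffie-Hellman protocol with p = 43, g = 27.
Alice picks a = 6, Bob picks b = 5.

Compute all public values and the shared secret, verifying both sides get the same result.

Step 1: A = g^a mod p = 27^6 mod 43 = 35.
Step 2: B = g^b mod p = 27^5 mod 43 = 22.
Step 3: Alice computes s = B^a mod p = 22^6 mod 43 = 41.
Step 4: Bob computes s = A^b mod p = 35^5 mod 43 = 41.
Both sides agree: shared secret = 41.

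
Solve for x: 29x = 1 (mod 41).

Step 1: We need x such that 29 * x = 1 (mod 41).
Step 2: Using the extended Euclidean algorithm or trial:
  29 * 17 = 493 = 12 * 41 + 1.
Step 3: Since 493 mod 41 = 1, the inverse is x = 17.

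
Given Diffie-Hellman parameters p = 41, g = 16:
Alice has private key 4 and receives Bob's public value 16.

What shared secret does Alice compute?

Step 1: s = B^a mod p = 16^4 mod 41.
  16^1 mod 41 = 16
  16^2 mod 41 = (16 * 16) mod 41 = 10
  16^3 mod 41 = (10 * 16) mod 41 = 37
  16^4 mod 41 = (37 * 16) mod 41 = 18
Result: shared secret = 18.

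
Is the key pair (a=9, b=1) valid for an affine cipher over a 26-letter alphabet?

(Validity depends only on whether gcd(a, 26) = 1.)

Step 1: Compute gcd(9, 26).
Step 2: gcd(9, 26) = 1.
Since gcd = 1, 9 is coprime with 26, so it is a valid key.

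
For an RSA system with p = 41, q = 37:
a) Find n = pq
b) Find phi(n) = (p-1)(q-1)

Step 1: n = p * q = 41 * 37 = 1517.
Step 2: phi(n) = (p-1)(q-1) = 40 * 36 = 1440.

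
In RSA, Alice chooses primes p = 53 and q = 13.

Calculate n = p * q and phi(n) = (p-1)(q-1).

Step 1: n = p * q = 53 * 13 = 689.
Step 2: phi(n) = (p-1)(q-1) = 52 * 12 = 624.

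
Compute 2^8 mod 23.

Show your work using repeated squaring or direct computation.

Step 1: Compute 2^8 mod 23 step by step, reducing modulo 23 at each step.
  2^1 mod 23 = 2
  2^2 mod 23 = (2 * 2) mod 23 = 4
  2^3 mod 23 = (4 * 2) mod 23 = 8
  2^4 mod 23 = (8 * 2) mod 23 = 16
  2^5 mod 23 = (16 * 2) mod 23 = 9
  2^6 mod 23 = (9 * 2) mod 23 = 18
  2^7 mod 23 = (18 * 2) mod 23 = 13
  2^8 mod 23 = (13 * 2) mod 23 = 3
Step 2: Result = 3.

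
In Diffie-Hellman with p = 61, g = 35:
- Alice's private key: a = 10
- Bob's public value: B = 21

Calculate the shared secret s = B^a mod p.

Step 1: s = B^a mod p = 21^10 mod 61.
  21^1 mod 61 = 21
  21^2 mod 61 = (21 * 21) mod 61 = 14
  21^3 mod 61 = (14 * 21) mod 61 = 50
  21^4 mod 61 = (50 * 21) mod 61 = 13
  21^5 mod 61 = (13 * 21) mod 61 = 29
  21^6 mod 61 = (29 * 21) mod 61 = 60
  21^7 mod 61 = (60 * 21) mod 61 = 40
  21^8 mod 61 = (40 * 21) mod 61 = 47
  21^9 mod 61 = (47 * 21) mod 61 = 11
  21^10 mod 61 = (11 * 21) mod 61 = 48
Result: shared secret = 48.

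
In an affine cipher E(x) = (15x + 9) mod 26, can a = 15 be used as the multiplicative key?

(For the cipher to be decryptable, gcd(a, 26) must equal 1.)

Step 1: Compute gcd(15, 26).
Step 2: gcd(15, 26) = 1.
Since gcd = 1, 15 is coprime with 26, so it is a valid key.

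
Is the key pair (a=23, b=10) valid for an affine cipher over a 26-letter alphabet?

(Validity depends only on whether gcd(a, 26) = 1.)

Step 1: Compute gcd(23, 26).
Step 2: gcd(23, 26) = 1.
Since gcd = 1, 23 is coprime with 26, so it is a valid key.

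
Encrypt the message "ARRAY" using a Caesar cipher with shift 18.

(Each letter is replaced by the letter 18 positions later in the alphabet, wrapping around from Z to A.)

Step 1: For each letter, shift forward by 18 positions (mod 26).
  A (position 0) -> position (0+18) mod 26 = 18 -> S
  R (position 17) -> position (17+18) mod 26 = 9 -> J
  R (position 17) -> position (17+18) mod 26 = 9 -> J
  A (position 0) -> position (0+18) mod 26 = 18 -> S
  Y (position 24) -> position (24+18) mod 26 = 16 -> Q
Result: SJJSQ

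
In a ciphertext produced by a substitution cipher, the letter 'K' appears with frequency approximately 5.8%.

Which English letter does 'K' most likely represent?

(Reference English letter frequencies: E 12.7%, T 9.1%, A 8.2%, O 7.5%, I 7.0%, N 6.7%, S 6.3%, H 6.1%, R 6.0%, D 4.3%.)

Step 1: The observed frequency is 5.8%.
Step 2: Compare with English frequencies:
  E: 12.7% (difference: 6.9%)
  T: 9.1% (difference: 3.3%)
  A: 8.2% (difference: 2.4%)
  O: 7.5% (difference: 1.7%)
  I: 7.0% (difference: 1.2%)
  N: 6.7% (difference: 0.9%)
  S: 6.3% (difference: 0.5%)
  H: 6.1% (difference: 0.3%)
  R: 6.0% (difference: 0.2%) <-- closest
  D: 4.3% (difference: 1.5%)
Step 3: 'K' most likely represents 'R' (frequency 6.0%).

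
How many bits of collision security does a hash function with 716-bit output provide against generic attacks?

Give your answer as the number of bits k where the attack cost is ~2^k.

Step 1: The hash has a 716-bit output.
Step 2: Collision resistance means it should be infeasible to find any x != y with h(x) = h(y).
By the birthday bound, a generic collision search succeeds after about sqrt(2^716) = 2^(716/2) = 2^358 evaluations.
Step 3: Security level = 358 bits.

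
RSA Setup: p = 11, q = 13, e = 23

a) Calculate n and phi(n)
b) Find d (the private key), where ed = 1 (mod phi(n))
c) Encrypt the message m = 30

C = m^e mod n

Step 1: n = 11 * 13 = 143.
Step 2: phi(n) = (11-1)(13-1) = 10 * 12 = 120.
Step 3: Find d = 23^(-1) mod 120 = 47.
  Verify: 23 * 47 = 1081 = 1 (mod 120).
Step 4: C = 30^23 mod 143 = 127.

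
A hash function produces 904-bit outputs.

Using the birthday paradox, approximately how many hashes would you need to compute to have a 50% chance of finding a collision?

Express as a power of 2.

Step 1: The birthday paradox gives collision probability ~50% after sqrt(2^n) = 2^(n/2) hashes.
Step 2: For 904-bit output: 2^(904/2) = 2^452.
Step 3: Approximately 2^452 hash computations needed.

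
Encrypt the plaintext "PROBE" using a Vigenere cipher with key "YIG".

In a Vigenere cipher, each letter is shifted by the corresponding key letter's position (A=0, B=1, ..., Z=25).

Step 1: Repeat key to match plaintext length:
  Plaintext: PROBE
  Key:       YIGYI
Step 2: Encrypt each letter:
  P(15) + Y(24) = (15+24) mod 26 = 13 = N
  R(17) + I(8) = (17+8) mod 26 = 25 = Z
  O(14) + G(6) = (14+6) mod 26 = 20 = U
  B(1) + Y(24) = (1+24) mod 26 = 25 = Z
  E(4) + I(8) = (4+8) mod 26 = 12 = M
Ciphertext: NZUZM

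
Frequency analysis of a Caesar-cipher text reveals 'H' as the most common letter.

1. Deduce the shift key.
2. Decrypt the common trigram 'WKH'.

Step 1: In English, 'E' is the most frequent letter (12.7%).
Step 2: The most frequent ciphertext letter is 'H' (position 7).
Step 3: Shift = (7 - 4) mod 26 = 3.
Step 4: Decrypt 'WKH' by shifting back 3:
  W -> T
  K -> H
  H -> E
Step 5: 'WKH' decrypts to 'THE'.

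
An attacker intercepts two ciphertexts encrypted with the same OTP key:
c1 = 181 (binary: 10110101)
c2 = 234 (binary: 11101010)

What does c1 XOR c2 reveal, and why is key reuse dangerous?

Step 1: c1 XOR c2 = (m1 XOR k) XOR (m2 XOR k).
Step 2: By XOR associativity/commutativity: = m1 XOR m2 XOR k XOR k = m1 XOR m2.
Step 3: 10110101 XOR 11101010 = 01011111 = 95.
Step 4: The key cancels out! An attacker learns m1 XOR m2 = 95, revealing the relationship between plaintexts.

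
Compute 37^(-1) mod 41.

Step 1: We need x such that 37 * x = 1 (mod 41).
Step 2: Using the extended Euclidean algorithm or trial:
  37 * 10 = 370 = 9 * 41 + 1.
Step 3: Since 370 mod 41 = 1, the inverse is x = 10.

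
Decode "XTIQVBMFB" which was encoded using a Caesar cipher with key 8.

Step 1: Reverse the shift by subtracting 8 from each letter position.
  X (position 23) -> position (23-8) mod 26 = 15 -> P
  T (position 19) -> position (19-8) mod 26 = 11 -> L
  I (position 8) -> position (8-8) mod 26 = 0 -> A
  Q (position 16) -> position (16-8) mod 26 = 8 -> I
  V (position 21) -> position (21-8) mod 26 = 13 -> N
  B (position 1) -> position (1-8) mod 26 = 19 -> T
  M (position 12) -> position (12-8) mod 26 = 4 -> E
  F (position 5) -> position (5-8) mod 26 = 23 -> X
  B (position 1) -> position (1-8) mod 26 = 19 -> T
Decrypted message: PLAINTEXT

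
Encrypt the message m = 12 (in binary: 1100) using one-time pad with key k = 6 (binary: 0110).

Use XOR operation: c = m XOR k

Step 1: Write out the XOR operation bit by bit:
  Message: 1100
  Key:     0110
  XOR:     1010
Step 2: Convert to decimal: 1010 = 10.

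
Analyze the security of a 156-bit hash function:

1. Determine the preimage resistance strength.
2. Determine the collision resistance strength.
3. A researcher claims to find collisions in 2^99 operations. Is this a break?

Step 1: Preimage resistance requires brute-force of 2^156 operations.
Step 2: Collision resistance (birthday bound) = 2^(156/2) = 2^78.
Step 3: The claimed attack costs 2^99 operations.
Step 4: Since 2^99 >= 2^78, the claimed attack is no faster than the generic birthday attack, so this does not break collision resistance.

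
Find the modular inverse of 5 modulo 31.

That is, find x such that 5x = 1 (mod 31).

Step 1: We need x such that 5 * x = 1 (mod 31).
Step 2: Using the extended Euclidean algorithm or trial:
  5 * 25 = 125 = 4 * 31 + 1.
Step 3: Since 125 mod 31 = 1, the inverse is x = 25.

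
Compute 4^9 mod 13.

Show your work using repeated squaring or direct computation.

Step 1: Compute 4^9 mod 13 step by step, reducing modulo 13 at each step.
  4^1 mod 13 = 4
  4^2 mod 13 = (4 * 4) mod 13 = 3
  4^3 mod 13 = (3 * 4) mod 13 = 12
  4^4 mod 13 = (12 * 4) mod 13 = 9
  4^5 mod 13 = (9 * 4) mod 13 = 10
  4^6 mod 13 = (10 * 4) mod 13 = 1
  4^7 mod 13 = (1 * 4) mod 13 = 4
  4^8 mod 13 = (4 * 4) mod 13 = 3
  4^9 mod 13 = (3 * 4) mod 13 = 12
Step 2: Result = 12.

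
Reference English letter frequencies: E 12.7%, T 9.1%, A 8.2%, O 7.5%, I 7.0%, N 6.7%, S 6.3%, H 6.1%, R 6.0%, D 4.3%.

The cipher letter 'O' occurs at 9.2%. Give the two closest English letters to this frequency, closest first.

Step 1: Observed frequency of 'O' is 9.2%.
Step 2: Compute distances to each reference frequency and sort:
  T (9.1%): difference = 0.1% <-- BEST
  A (8.2%): difference = 1.0% <-- RUNNER-UP
  O (7.5%): difference = 1.7%
  I (7.0%): difference = 2.2%
  N (6.7%): difference = 2.5%
Step 3: Most likely is 'T' (9.1%, diff 0.1%); second most likely is 'A' (8.2%, diff 1.0%).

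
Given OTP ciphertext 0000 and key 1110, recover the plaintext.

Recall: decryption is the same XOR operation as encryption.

Step 1: XOR ciphertext with key:
  Ciphertext: 0000
  Key:        1110
  XOR:        1110
Step 2: Plaintext = 1110 = 14 in decimal.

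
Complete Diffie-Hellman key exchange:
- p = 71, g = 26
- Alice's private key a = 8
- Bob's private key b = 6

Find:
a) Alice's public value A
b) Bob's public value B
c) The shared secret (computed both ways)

Step 1: A = g^a mod p = 26^8 mod 71 = 45.
Step 2: B = g^b mod p = 26^6 mod 71 = 30.
Step 3: Alice computes s = B^a mod p = 30^8 mod 71 = 30.
Step 4: Bob computes s = A^b mod p = 45^6 mod 71 = 30.
Both sides agree: shared secret = 30.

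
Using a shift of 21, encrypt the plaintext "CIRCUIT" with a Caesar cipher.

Step 1: For each letter, shift forward by 21 positions (mod 26).
  C (position 2) -> position (2+21) mod 26 = 23 -> X
  I (position 8) -> position (8+21) mod 26 = 3 -> D
  R (position 17) -> position (17+21) mod 26 = 12 -> M
  C (position 2) -> position (2+21) mod 26 = 23 -> X
  U (position 20) -> position (20+21) mod 26 = 15 -> P
  I (position 8) -> position (8+21) mod 26 = 3 -> D
  T (position 19) -> position (19+21) mod 26 = 14 -> O
Result: XDMXPDO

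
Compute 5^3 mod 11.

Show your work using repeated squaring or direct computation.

Step 1: Compute 5^3 mod 11 step by step, reducing modulo 11 at each step.
  5^1 mod 11 = 5
  5^2 mod 11 = (5 * 5) mod 11 = 3
  5^3 mod 11 = (3 * 5) mod 11 = 4
Step 2: Result = 4.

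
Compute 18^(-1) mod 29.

Step 1: We need x such that 18 * x = 1 (mod 29).
Step 2: Using the extended Euclidean algorithm or trial:
  18 * 21 = 378 = 13 * 29 + 1.
Step 3: Since 378 mod 29 = 1, the inverse is x = 21.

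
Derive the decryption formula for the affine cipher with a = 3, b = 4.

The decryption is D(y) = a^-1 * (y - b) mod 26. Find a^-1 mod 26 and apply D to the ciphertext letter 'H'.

Step 1: Find a^-1, the modular inverse of 3 mod 26.
Step 2: We need 3 * a^-1 = 1 (mod 26).
Step 3: 3 * 9 = 27 = 1 * 26 + 1, so a^-1 = 9.
Step 4: D(y) = 9(y - 4) mod 26.
Step 5: Apply to 'H' (y = 7): D(7) = 9 * (7 - 4) mod 26 = 9 * 3 mod 26 = 1 -> 'B'.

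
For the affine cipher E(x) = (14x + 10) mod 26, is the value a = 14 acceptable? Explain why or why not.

Step 1: Compute gcd(14, 26).
Step 2: gcd(14, 26) = 2.
Since gcd = 2 != 1, 14 shares a common factor with 26, so it cannot be used.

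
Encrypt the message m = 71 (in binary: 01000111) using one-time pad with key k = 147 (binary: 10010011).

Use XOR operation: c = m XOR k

Step 1: Write out the XOR operation bit by bit:
  Message: 01000111
  Key:     10010011
  XOR:     11010100
Step 2: Convert to decimal: 11010100 = 212.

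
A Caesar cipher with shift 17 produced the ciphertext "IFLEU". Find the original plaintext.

Step 1: Reverse the shift by subtracting 17 from each letter position.
  I (position 8) -> position (8-17) mod 26 = 17 -> R
  F (position 5) -> position (5-17) mod 26 = 14 -> O
  L (position 11) -> position (11-17) mod 26 = 20 -> U
  E (position 4) -> position (4-17) mod 26 = 13 -> N
  U (position 20) -> position (20-17) mod 26 = 3 -> D
Decrypted message: ROUND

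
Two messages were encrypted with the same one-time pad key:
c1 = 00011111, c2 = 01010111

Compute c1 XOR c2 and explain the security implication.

Step 1: c1 XOR c2 = (m1 XOR k) XOR (m2 XOR k).
Step 2: By XOR associativity/commutativity: = m1 XOR m2 XOR k XOR k = m1 XOR m2.
Step 3: 00011111 XOR 01010111 = 01001000 = 72.
Step 4: The key cancels out! An attacker learns m1 XOR m2 = 72, revealing the relationship between plaintexts.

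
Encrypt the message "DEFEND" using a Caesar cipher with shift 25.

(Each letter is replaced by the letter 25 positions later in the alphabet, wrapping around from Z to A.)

Step 1: For each letter, shift forward by 25 positions (mod 26).
  D (position 3) -> position (3+25) mod 26 = 2 -> C
  E (position 4) -> position (4+25) mod 26 = 3 -> D
  F (position 5) -> position (5+25) mod 26 = 4 -> E
  E (position 4) -> position (4+25) mod 26 = 3 -> D
  N (position 13) -> position (13+25) mod 26 = 12 -> M
  D (position 3) -> position (3+25) mod 26 = 2 -> C
Result: CDEDMC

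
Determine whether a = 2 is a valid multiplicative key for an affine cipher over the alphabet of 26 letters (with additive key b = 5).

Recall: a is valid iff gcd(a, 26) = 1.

Step 1: Compute gcd(2, 26).
Step 2: gcd(2, 26) = 2.
Since gcd = 2 != 1, 2 shares a common factor with 26, so it cannot be used.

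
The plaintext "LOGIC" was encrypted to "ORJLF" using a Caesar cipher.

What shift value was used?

Step 1: Compare first letters: L (position 11) -> O (position 14).
Step 2: Shift = (14 - 11) mod 26 = 3.
The shift value is 3.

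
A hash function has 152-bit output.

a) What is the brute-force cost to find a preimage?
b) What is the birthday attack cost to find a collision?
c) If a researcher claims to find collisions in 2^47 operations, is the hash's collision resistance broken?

Step 1: Preimage resistance requires brute-force of 2^152 operations.
Step 2: Collision resistance (birthday bound) = 2^(152/2) = 2^76.
Step 3: The claimed attack costs 2^47 operations.
Step 4: Since 2^47 < 2^76, the claimed attack beats the generic birthday bound, so collision resistance is broken.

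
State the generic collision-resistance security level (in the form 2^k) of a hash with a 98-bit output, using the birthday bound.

Step 1: The birthday paradox gives collision probability ~50% after sqrt(2^n) = 2^(n/2) hashes.
Step 2: For 98-bit output: 2^(98/2) = 2^49.
Step 3: Approximately 2^49 hash computations needed.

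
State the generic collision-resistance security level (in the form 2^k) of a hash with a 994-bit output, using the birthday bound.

Step 1: The birthday paradox gives collision probability ~50% after sqrt(2^n) = 2^(n/2) hashes.
Step 2: For 994-bit output: 2^(994/2) = 2^497.
Step 3: Approximately 2^497 hash computations needed.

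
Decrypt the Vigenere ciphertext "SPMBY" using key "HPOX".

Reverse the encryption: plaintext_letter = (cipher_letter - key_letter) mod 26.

Step 1: Extend key: HPOXH
Step 2: Decrypt each letter (c - k) mod 26:
  S(18) - H(7) = (18-7) mod 26 = 11 = L
  P(15) - P(15) = (15-15) mod 26 = 0 = A
  M(12) - O(14) = (12-14) mod 26 = 24 = Y
  B(1) - X(23) = (1-23) mod 26 = 4 = E
  Y(24) - H(7) = (24-7) mod 26 = 17 = R
Plaintext: LAYER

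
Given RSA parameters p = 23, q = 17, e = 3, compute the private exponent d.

Step 1: n = 23 * 17 = 391.
Step 2: phi(n) = 22 * 16 = 352.
Step 3: Find d such that 3 * d = 1 (mod 352).
Step 4: d = 3^(-1) mod 352 = 235.
Verification: 3 * 235 = 705 = 2 * 352 + 1.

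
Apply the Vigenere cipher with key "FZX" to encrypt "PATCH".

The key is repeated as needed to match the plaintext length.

Step 1: Repeat key to match plaintext length:
  Plaintext: PATCH
  Key:       FZXFZ
Step 2: Encrypt each letter:
  P(15) + F(5) = (15+5) mod 26 = 20 = U
  A(0) + Z(25) = (0+25) mod 26 = 25 = Z
  T(19) + X(23) = (19+23) mod 26 = 16 = Q
  C(2) + F(5) = (2+5) mod 26 = 7 = H
  H(7) + Z(25) = (7+25) mod 26 = 6 = G
Ciphertext: UZQHG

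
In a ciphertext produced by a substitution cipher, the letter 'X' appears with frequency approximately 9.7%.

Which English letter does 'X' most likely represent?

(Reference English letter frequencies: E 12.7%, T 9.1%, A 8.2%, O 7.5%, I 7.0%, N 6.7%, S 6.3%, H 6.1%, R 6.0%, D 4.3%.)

Step 1: The observed frequency is 9.7%.
Step 2: Compare with English frequencies:
  E: 12.7% (difference: 3.0%)
  T: 9.1% (difference: 0.6%) <-- closest
  A: 8.2% (difference: 1.5%)
  O: 7.5% (difference: 2.2%)
  I: 7.0% (difference: 2.7%)
  N: 6.7% (difference: 3.0%)
  S: 6.3% (difference: 3.4%)
  H: 6.1% (difference: 3.6%)
  R: 6.0% (difference: 3.7%)
  D: 4.3% (difference: 5.4%)
Step 3: 'X' most likely represents 'T' (frequency 9.1%).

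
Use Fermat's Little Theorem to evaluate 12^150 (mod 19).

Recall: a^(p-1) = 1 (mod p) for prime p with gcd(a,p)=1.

Step 1: Since 19 is prime, by Fermat's Little Theorem: 12^18 = 1 (mod 19).
Step 2: Reduce exponent: 150 mod 18 = 6.
Step 3: So 12^150 = 12^6 (mod 19).
Step 4: 12^6 mod 19 = 1.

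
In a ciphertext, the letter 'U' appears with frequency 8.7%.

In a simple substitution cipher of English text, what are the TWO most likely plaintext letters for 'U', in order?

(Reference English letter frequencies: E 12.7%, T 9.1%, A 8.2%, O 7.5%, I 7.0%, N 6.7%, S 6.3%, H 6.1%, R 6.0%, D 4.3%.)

Step 1: Observed frequency of 'U' is 8.7%.
Step 2: Compute distances to each reference frequency and sort:
  T (9.1%): difference = 0.4% <-- BEST
  A (8.2%): difference = 0.5% <-- RUNNER-UP
  O (7.5%): difference = 1.2%
  I (7.0%): difference = 1.7%
  N (6.7%): difference = 2.0%
Step 3: Most likely is 'T' (9.1%, diff 0.4%); second most likely is 'A' (8.2%, diff 0.5%).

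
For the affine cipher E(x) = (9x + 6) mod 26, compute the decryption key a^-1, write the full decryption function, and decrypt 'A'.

Step 1: Find a^-1, the modular inverse of 9 mod 26.
Step 2: We need 9 * a^-1 = 1 (mod 26).
Step 3: 9 * 3 = 27 = 1 * 26 + 1, so a^-1 = 3.
Step 4: D(y) = 3(y - 6) mod 26.
Step 5: Apply to 'A' (y = 0): D(0) = 3 * (0 - 6) mod 26 = 3 * -6 mod 26 = 8 -> 'I'.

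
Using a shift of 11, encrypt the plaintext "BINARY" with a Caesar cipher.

Step 1: For each letter, shift forward by 11 positions (mod 26).
  B (position 1) -> position (1+11) mod 26 = 12 -> M
  I (position 8) -> position (8+11) mod 26 = 19 -> T
  N (position 13) -> position (13+11) mod 26 = 24 -> Y
  A (position 0) -> position (0+11) mod 26 = 11 -> L
  R (position 17) -> position (17+11) mod 26 = 2 -> C
  Y (position 24) -> position (24+11) mod 26 = 9 -> J
Result: MTYLCJ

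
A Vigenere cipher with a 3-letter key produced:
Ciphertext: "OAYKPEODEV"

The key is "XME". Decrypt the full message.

Step 1: Key 'XME' has length 3. Extended key: XMEXMEXMEX
Step 2: Decrypt each position:
  O(14) - X(23) = 17 = R
  A(0) - M(12) = 14 = O
  Y(24) - E(4) = 20 = U
  K(10) - X(23) = 13 = N
  P(15) - M(12) = 3 = D
  E(4) - E(4) = 0 = A
  O(14) - X(23) = 17 = R
  D(3) - M(12) = 17 = R
  E(4) - E(4) = 0 = A
  V(21) - X(23) = 24 = Y
Plaintext: ROUNDARRAY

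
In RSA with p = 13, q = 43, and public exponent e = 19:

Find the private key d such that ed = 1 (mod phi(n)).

Step 1: n = 13 * 43 = 559.
Step 2: phi(n) = 12 * 42 = 504.
Step 3: Find d such that 19 * d = 1 (mod 504).
Step 4: d = 19^(-1) mod 504 = 451.
Verification: 19 * 451 = 8569 = 17 * 504 + 1.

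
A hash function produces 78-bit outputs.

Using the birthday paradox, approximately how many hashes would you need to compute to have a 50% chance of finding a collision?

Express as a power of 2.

Step 1: The birthday paradox gives collision probability ~50% after sqrt(2^n) = 2^(n/2) hashes.
Step 2: For 78-bit output: 2^(78/2) = 2^39.
Step 3: Approximately 2^39 hash computations needed.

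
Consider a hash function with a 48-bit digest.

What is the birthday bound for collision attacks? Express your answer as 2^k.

Step 1: The birthday paradox gives collision probability ~50% after sqrt(2^n) = 2^(n/2) hashes.
Step 2: For 48-bit output: 2^(48/2) = 2^24.
Step 3: Approximately 2^24 hash computations needed.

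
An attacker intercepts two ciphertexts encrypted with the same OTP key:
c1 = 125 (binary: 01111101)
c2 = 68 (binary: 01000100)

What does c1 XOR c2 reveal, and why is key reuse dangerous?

Step 1: c1 XOR c2 = (m1 XOR k) XOR (m2 XOR k).
Step 2: By XOR associativity/commutativity: = m1 XOR m2 XOR k XOR k = m1 XOR m2.
Step 3: 01111101 XOR 01000100 = 00111001 = 57.
Step 4: The key cancels out! An attacker learns m1 XOR m2 = 57, revealing the relationship between plaintexts.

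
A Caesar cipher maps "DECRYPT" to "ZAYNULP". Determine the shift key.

Step 1: Compare first letters: D (position 3) -> Z (position 25).
Step 2: Shift = (25 - 3) mod 26 = 22.
The shift value is 22.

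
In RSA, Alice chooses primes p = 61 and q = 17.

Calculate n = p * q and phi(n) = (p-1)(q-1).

Step 1: n = p * q = 61 * 17 = 1037.
Step 2: phi(n) = (p-1)(q-1) = 60 * 16 = 960.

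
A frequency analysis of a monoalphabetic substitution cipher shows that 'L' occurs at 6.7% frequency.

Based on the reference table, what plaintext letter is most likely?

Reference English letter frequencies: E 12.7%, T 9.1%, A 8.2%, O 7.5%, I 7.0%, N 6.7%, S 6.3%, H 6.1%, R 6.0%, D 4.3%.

Step 1: The observed frequency is 6.7%.
Step 2: Compare with English frequencies:
  E: 12.7% (difference: 6.0%)
  T: 9.1% (difference: 2.4%)
  A: 8.2% (difference: 1.5%)
  O: 7.5% (difference: 0.8%)
  I: 7.0% (difference: 0.3%)
  N: 6.7% (difference: 0.0%) <-- closest
  S: 6.3% (difference: 0.4%)
  H: 6.1% (difference: 0.6%)
  R: 6.0% (difference: 0.7%)
  D: 4.3% (difference: 2.4%)
Step 3: 'L' most likely represents 'N' (frequency 6.7%).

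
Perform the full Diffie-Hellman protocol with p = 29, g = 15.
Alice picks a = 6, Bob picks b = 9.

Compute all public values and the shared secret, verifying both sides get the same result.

Step 1: A = g^a mod p = 15^6 mod 29 = 5.
Step 2: B = g^b mod p = 15^9 mod 29 = 26.
Step 3: Alice computes s = B^a mod p = 26^6 mod 29 = 4.
Step 4: Bob computes s = A^b mod p = 5^9 mod 29 = 4.
Both sides agree: shared secret = 4.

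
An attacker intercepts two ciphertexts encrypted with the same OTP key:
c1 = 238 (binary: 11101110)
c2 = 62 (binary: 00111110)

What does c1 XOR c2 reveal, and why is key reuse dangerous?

Step 1: c1 XOR c2 = (m1 XOR k) XOR (m2 XOR k).
Step 2: By XOR associativity/commutativity: = m1 XOR m2 XOR k XOR k = m1 XOR m2.
Step 3: 11101110 XOR 00111110 = 11010000 = 208.
Step 4: The key cancels out! An attacker learns m1 XOR m2 = 208, revealing the relationship between plaintexts.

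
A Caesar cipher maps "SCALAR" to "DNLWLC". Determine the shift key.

Step 1: Compare first letters: S (position 18) -> D (position 3).
Step 2: Shift = (3 - 18) mod 26 = 11.
The shift value is 11.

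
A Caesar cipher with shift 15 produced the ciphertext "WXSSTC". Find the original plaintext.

Step 1: Reverse the shift by subtracting 15 from each letter position.
  W (position 22) -> position (22-15) mod 26 = 7 -> H
  X (position 23) -> position (23-15) mod 26 = 8 -> I
  S (position 18) -> position (18-15) mod 26 = 3 -> D
  S (position 18) -> position (18-15) mod 26 = 3 -> D
  T (position 19) -> position (19-15) mod 26 = 4 -> E
  C (position 2) -> position (2-15) mod 26 = 13 -> N
Decrypted message: HIDDEN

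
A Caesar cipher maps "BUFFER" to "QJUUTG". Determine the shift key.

Step 1: Compare first letters: B (position 1) -> Q (position 16).
Step 2: Shift = (16 - 1) mod 26 = 15.
The shift value is 15.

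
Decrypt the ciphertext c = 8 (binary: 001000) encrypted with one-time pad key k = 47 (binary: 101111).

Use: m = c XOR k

Step 1: XOR ciphertext with key:
  Ciphertext: 001000
  Key:        101111
  XOR:        100111
Step 2: Plaintext = 100111 = 39 in decimal.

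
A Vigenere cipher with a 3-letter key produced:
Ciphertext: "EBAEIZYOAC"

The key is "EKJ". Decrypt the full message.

Step 1: Key 'EKJ' has length 3. Extended key: EKJEKJEKJE
Step 2: Decrypt each position:
  E(4) - E(4) = 0 = A
  B(1) - K(10) = 17 = R
  A(0) - J(9) = 17 = R
  E(4) - E(4) = 0 = A
  I(8) - K(10) = 24 = Y
  Z(25) - J(9) = 16 = Q
  Y(24) - E(4) = 20 = U
  O(14) - K(10) = 4 = E
  A(0) - J(9) = 17 = R
  C(2) - E(4) = 24 = Y
Plaintext: ARRAYQUERY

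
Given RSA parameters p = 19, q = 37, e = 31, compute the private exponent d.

Step 1: n = 19 * 37 = 703.
Step 2: phi(n) = 18 * 36 = 648.
Step 3: Find d such that 31 * d = 1 (mod 648).
Step 4: d = 31^(-1) mod 648 = 439.
Verification: 31 * 439 = 13609 = 21 * 648 + 1.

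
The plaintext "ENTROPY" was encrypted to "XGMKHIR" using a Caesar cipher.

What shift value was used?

Step 1: Compare first letters: E (position 4) -> X (position 23).
Step 2: Shift = (23 - 4) mod 26 = 19.
The shift value is 19.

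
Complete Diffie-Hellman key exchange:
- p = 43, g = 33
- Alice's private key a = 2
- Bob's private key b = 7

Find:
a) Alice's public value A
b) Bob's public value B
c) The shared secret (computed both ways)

Step 1: A = g^a mod p = 33^2 mod 43 = 14.
Step 2: B = g^b mod p = 33^7 mod 43 = 37.
Step 3: Alice computes s = B^a mod p = 37^2 mod 43 = 36.
Step 4: Bob computes s = A^b mod p = 14^7 mod 43 = 36.
Both sides agree: shared secret = 36.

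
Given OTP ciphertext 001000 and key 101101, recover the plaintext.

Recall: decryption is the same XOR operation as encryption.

Step 1: XOR ciphertext with key:
  Ciphertext: 001000
  Key:        101101
  XOR:        100101
Step 2: Plaintext = 100101 = 37 in decimal.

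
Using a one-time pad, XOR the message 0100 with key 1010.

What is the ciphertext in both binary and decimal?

Step 1: Write out the XOR operation bit by bit:
  Message: 0100
  Key:     1010
  XOR:     1110
Step 2: Convert to decimal: 1110 = 14.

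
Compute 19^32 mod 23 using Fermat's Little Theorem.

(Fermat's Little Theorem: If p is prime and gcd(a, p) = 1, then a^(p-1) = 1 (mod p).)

Step 1: Since 23 is prime, by Fermat's Little Theorem: 19^22 = 1 (mod 23).
Step 2: Reduce exponent: 32 mod 22 = 10.
Step 3: So 19^32 = 19^10 (mod 23).
Step 4: 19^10 mod 23 = 6.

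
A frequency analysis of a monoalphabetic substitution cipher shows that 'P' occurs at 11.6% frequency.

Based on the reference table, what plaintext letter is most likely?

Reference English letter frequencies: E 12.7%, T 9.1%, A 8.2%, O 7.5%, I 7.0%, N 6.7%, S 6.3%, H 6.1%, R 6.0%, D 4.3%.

Step 1: The observed frequency is 11.6%.
Step 2: Compare with English frequencies:
  E: 12.7% (difference: 1.1%) <-- closest
  T: 9.1% (difference: 2.5%)
  A: 8.2% (difference: 3.4%)
  O: 7.5% (difference: 4.1%)
  I: 7.0% (difference: 4.6%)
  N: 6.7% (difference: 4.9%)
  S: 6.3% (difference: 5.3%)
  H: 6.1% (difference: 5.5%)
  R: 6.0% (difference: 5.6%)
  D: 4.3% (difference: 7.3%)
Step 3: 'P' most likely represents 'E' (frequency 12.7%).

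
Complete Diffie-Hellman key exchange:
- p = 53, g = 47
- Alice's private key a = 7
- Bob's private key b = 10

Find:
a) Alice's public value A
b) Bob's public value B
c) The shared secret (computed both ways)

Step 1: A = g^a mod p = 47^7 mod 53 = 10.
Step 2: B = g^b mod p = 47^10 mod 53 = 13.
Step 3: Alice computes s = B^a mod p = 13^7 mod 53 = 15.
Step 4: Bob computes s = A^b mod p = 10^10 mod 53 = 15.
Both sides agree: shared secret = 15.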